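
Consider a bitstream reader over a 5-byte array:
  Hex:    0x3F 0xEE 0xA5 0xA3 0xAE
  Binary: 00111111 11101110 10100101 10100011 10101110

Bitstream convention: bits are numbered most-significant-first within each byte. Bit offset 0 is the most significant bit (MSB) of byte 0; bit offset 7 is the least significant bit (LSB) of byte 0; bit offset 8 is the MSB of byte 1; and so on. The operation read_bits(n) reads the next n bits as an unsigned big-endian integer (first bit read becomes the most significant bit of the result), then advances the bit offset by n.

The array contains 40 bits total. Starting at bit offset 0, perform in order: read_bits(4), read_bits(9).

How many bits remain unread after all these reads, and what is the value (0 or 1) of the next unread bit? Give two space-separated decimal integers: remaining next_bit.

Read 1: bits[0:4] width=4 -> value=3 (bin 0011); offset now 4 = byte 0 bit 4; 36 bits remain
Read 2: bits[4:13] width=9 -> value=509 (bin 111111101); offset now 13 = byte 1 bit 5; 27 bits remain

Answer: 27 1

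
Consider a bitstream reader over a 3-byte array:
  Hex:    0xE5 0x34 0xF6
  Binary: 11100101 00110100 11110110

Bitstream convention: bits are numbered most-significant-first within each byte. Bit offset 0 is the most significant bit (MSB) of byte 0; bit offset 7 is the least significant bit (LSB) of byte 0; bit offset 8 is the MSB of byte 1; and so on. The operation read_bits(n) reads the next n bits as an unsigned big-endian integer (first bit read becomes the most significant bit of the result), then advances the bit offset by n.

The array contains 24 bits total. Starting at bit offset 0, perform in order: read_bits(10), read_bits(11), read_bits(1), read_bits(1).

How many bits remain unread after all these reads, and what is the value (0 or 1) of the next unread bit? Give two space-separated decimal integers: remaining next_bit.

Answer: 1 0

Derivation:
Read 1: bits[0:10] width=10 -> value=916 (bin 1110010100); offset now 10 = byte 1 bit 2; 14 bits remain
Read 2: bits[10:21] width=11 -> value=1694 (bin 11010011110); offset now 21 = byte 2 bit 5; 3 bits remain
Read 3: bits[21:22] width=1 -> value=1 (bin 1); offset now 22 = byte 2 bit 6; 2 bits remain
Read 4: bits[22:23] width=1 -> value=1 (bin 1); offset now 23 = byte 2 bit 7; 1 bits remain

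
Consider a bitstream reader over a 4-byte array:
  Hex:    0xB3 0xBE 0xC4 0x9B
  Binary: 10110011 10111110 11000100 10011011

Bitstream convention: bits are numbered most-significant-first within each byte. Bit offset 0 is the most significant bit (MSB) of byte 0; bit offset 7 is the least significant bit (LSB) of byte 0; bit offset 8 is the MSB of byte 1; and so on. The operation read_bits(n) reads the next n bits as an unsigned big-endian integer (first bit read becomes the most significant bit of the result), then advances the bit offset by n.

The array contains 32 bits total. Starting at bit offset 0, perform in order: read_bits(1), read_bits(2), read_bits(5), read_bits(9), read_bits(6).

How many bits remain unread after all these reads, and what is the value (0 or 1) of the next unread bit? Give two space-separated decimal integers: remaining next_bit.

Answer: 9 0

Derivation:
Read 1: bits[0:1] width=1 -> value=1 (bin 1); offset now 1 = byte 0 bit 1; 31 bits remain
Read 2: bits[1:3] width=2 -> value=1 (bin 01); offset now 3 = byte 0 bit 3; 29 bits remain
Read 3: bits[3:8] width=5 -> value=19 (bin 10011); offset now 8 = byte 1 bit 0; 24 bits remain
Read 4: bits[8:17] width=9 -> value=381 (bin 101111101); offset now 17 = byte 2 bit 1; 15 bits remain
Read 5: bits[17:23] width=6 -> value=34 (bin 100010); offset now 23 = byte 2 bit 7; 9 bits remain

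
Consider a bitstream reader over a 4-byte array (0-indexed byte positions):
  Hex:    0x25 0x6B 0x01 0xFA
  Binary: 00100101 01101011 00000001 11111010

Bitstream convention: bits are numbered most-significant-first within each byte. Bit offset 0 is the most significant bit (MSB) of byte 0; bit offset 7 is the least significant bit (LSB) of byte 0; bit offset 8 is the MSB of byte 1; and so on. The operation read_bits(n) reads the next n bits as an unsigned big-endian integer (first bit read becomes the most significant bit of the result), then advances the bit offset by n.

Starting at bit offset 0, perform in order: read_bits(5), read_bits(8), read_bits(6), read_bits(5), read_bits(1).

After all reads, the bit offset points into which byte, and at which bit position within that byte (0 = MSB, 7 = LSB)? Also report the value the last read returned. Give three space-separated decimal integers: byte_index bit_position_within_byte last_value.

Answer: 3 1 1

Derivation:
Read 1: bits[0:5] width=5 -> value=4 (bin 00100); offset now 5 = byte 0 bit 5; 27 bits remain
Read 2: bits[5:13] width=8 -> value=173 (bin 10101101); offset now 13 = byte 1 bit 5; 19 bits remain
Read 3: bits[13:19] width=6 -> value=24 (bin 011000); offset now 19 = byte 2 bit 3; 13 bits remain
Read 4: bits[19:24] width=5 -> value=1 (bin 00001); offset now 24 = byte 3 bit 0; 8 bits remain
Read 5: bits[24:25] width=1 -> value=1 (bin 1); offset now 25 = byte 3 bit 1; 7 bits remain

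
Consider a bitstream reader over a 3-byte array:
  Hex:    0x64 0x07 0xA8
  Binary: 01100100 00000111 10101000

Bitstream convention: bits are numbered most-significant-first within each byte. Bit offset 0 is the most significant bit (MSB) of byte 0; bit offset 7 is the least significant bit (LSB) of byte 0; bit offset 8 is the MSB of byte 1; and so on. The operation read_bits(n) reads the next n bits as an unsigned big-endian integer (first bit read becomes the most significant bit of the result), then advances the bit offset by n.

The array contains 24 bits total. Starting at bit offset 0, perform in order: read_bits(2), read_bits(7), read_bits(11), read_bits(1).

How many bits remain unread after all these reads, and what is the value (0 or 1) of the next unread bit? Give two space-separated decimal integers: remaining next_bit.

Answer: 3 0

Derivation:
Read 1: bits[0:2] width=2 -> value=1 (bin 01); offset now 2 = byte 0 bit 2; 22 bits remain
Read 2: bits[2:9] width=7 -> value=72 (bin 1001000); offset now 9 = byte 1 bit 1; 15 bits remain
Read 3: bits[9:20] width=11 -> value=122 (bin 00001111010); offset now 20 = byte 2 bit 4; 4 bits remain
Read 4: bits[20:21] width=1 -> value=1 (bin 1); offset now 21 = byte 2 bit 5; 3 bits remain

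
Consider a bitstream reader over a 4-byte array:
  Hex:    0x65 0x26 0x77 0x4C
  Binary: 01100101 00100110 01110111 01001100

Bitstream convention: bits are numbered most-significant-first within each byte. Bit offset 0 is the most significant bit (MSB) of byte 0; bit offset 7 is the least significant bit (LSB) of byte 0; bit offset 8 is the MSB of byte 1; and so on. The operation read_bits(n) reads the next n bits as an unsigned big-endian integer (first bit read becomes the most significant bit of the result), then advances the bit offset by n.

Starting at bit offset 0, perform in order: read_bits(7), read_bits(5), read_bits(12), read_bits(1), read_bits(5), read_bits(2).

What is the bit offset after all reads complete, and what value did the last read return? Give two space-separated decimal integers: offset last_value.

Answer: 32 0

Derivation:
Read 1: bits[0:7] width=7 -> value=50 (bin 0110010); offset now 7 = byte 0 bit 7; 25 bits remain
Read 2: bits[7:12] width=5 -> value=18 (bin 10010); offset now 12 = byte 1 bit 4; 20 bits remain
Read 3: bits[12:24] width=12 -> value=1655 (bin 011001110111); offset now 24 = byte 3 bit 0; 8 bits remain
Read 4: bits[24:25] width=1 -> value=0 (bin 0); offset now 25 = byte 3 bit 1; 7 bits remain
Read 5: bits[25:30] width=5 -> value=19 (bin 10011); offset now 30 = byte 3 bit 6; 2 bits remain
Read 6: bits[30:32] width=2 -> value=0 (bin 00); offset now 32 = byte 4 bit 0; 0 bits remain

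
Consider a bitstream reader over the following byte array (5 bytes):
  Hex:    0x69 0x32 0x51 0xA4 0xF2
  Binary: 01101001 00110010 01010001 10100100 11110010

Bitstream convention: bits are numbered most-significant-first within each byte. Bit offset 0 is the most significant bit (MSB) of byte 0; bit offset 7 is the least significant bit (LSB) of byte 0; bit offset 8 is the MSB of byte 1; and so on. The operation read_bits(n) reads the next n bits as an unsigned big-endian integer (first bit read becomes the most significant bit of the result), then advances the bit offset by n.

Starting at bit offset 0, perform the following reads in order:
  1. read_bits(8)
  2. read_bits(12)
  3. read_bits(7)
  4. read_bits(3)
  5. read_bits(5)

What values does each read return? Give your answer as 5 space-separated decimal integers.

Read 1: bits[0:8] width=8 -> value=105 (bin 01101001); offset now 8 = byte 1 bit 0; 32 bits remain
Read 2: bits[8:20] width=12 -> value=805 (bin 001100100101); offset now 20 = byte 2 bit 4; 20 bits remain
Read 3: bits[20:27] width=7 -> value=13 (bin 0001101); offset now 27 = byte 3 bit 3; 13 bits remain
Read 4: bits[27:30] width=3 -> value=1 (bin 001); offset now 30 = byte 3 bit 6; 10 bits remain
Read 5: bits[30:35] width=5 -> value=7 (bin 00111); offset now 35 = byte 4 bit 3; 5 bits remain

Answer: 105 805 13 1 7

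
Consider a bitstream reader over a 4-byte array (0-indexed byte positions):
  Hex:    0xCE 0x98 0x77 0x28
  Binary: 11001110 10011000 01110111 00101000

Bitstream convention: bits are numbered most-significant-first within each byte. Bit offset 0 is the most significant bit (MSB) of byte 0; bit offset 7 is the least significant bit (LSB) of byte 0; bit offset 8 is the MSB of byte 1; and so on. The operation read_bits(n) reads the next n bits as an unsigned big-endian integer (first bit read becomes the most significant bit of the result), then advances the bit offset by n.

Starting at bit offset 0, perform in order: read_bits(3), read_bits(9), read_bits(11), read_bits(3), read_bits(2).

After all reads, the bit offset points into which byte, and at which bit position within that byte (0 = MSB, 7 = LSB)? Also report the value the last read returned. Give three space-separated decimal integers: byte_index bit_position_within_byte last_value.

Read 1: bits[0:3] width=3 -> value=6 (bin 110); offset now 3 = byte 0 bit 3; 29 bits remain
Read 2: bits[3:12] width=9 -> value=233 (bin 011101001); offset now 12 = byte 1 bit 4; 20 bits remain
Read 3: bits[12:23] width=11 -> value=1083 (bin 10000111011); offset now 23 = byte 2 bit 7; 9 bits remain
Read 4: bits[23:26] width=3 -> value=4 (bin 100); offset now 26 = byte 3 bit 2; 6 bits remain
Read 5: bits[26:28] width=2 -> value=2 (bin 10); offset now 28 = byte 3 bit 4; 4 bits remain

Answer: 3 4 2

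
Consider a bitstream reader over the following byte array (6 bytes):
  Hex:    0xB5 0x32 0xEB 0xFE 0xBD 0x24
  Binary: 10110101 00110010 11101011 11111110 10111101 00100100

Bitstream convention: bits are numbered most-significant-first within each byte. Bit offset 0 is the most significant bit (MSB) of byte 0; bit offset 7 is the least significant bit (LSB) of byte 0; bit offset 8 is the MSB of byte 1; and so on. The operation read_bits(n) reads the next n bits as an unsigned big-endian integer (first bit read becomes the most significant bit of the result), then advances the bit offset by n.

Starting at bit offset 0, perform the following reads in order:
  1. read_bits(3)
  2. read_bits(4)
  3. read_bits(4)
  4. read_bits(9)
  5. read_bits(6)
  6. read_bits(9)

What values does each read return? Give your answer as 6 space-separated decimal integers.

Answer: 5 10 9 302 47 501

Derivation:
Read 1: bits[0:3] width=3 -> value=5 (bin 101); offset now 3 = byte 0 bit 3; 45 bits remain
Read 2: bits[3:7] width=4 -> value=10 (bin 1010); offset now 7 = byte 0 bit 7; 41 bits remain
Read 3: bits[7:11] width=4 -> value=9 (bin 1001); offset now 11 = byte 1 bit 3; 37 bits remain
Read 4: bits[11:20] width=9 -> value=302 (bin 100101110); offset now 20 = byte 2 bit 4; 28 bits remain
Read 5: bits[20:26] width=6 -> value=47 (bin 101111); offset now 26 = byte 3 bit 2; 22 bits remain
Read 6: bits[26:35] width=9 -> value=501 (bin 111110101); offset now 35 = byte 4 bit 3; 13 bits remain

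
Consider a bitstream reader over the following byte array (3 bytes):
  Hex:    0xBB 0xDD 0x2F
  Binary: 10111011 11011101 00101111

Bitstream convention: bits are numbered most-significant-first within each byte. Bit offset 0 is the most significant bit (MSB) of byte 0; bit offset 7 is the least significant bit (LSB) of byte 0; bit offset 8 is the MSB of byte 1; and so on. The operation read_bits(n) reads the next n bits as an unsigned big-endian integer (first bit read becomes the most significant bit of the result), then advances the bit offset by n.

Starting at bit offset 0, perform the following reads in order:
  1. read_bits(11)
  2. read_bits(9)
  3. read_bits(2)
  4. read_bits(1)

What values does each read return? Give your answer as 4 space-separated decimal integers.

Read 1: bits[0:11] width=11 -> value=1502 (bin 10111011110); offset now 11 = byte 1 bit 3; 13 bits remain
Read 2: bits[11:20] width=9 -> value=466 (bin 111010010); offset now 20 = byte 2 bit 4; 4 bits remain
Read 3: bits[20:22] width=2 -> value=3 (bin 11); offset now 22 = byte 2 bit 6; 2 bits remain
Read 4: bits[22:23] width=1 -> value=1 (bin 1); offset now 23 = byte 2 bit 7; 1 bits remain

Answer: 1502 466 3 1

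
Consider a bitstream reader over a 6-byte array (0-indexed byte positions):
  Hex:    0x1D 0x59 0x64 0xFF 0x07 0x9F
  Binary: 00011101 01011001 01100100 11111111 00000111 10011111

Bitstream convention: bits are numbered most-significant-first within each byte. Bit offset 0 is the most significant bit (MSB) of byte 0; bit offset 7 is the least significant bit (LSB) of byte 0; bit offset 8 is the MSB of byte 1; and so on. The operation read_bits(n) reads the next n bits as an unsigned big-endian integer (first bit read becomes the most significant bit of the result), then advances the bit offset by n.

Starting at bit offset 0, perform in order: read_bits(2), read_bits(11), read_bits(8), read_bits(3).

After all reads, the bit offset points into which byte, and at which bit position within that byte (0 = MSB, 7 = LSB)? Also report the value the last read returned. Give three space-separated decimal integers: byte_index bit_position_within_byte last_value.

Read 1: bits[0:2] width=2 -> value=0 (bin 00); offset now 2 = byte 0 bit 2; 46 bits remain
Read 2: bits[2:13] width=11 -> value=939 (bin 01110101011); offset now 13 = byte 1 bit 5; 35 bits remain
Read 3: bits[13:21] width=8 -> value=44 (bin 00101100); offset now 21 = byte 2 bit 5; 27 bits remain
Read 4: bits[21:24] width=3 -> value=4 (bin 100); offset now 24 = byte 3 bit 0; 24 bits remain

Answer: 3 0 4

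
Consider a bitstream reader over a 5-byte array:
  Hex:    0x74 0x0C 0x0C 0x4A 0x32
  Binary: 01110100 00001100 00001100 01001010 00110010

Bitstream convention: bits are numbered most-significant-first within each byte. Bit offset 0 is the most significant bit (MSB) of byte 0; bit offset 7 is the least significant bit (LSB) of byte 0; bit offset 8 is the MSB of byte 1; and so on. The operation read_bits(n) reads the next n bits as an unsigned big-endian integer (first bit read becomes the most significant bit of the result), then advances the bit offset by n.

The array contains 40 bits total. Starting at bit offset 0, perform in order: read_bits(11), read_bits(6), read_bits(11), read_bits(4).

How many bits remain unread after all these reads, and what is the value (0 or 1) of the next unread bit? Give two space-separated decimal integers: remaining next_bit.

Answer: 8 0

Derivation:
Read 1: bits[0:11] width=11 -> value=928 (bin 01110100000); offset now 11 = byte 1 bit 3; 29 bits remain
Read 2: bits[11:17] width=6 -> value=24 (bin 011000); offset now 17 = byte 2 bit 1; 23 bits remain
Read 3: bits[17:28] width=11 -> value=196 (bin 00011000100); offset now 28 = byte 3 bit 4; 12 bits remain
Read 4: bits[28:32] width=4 -> value=10 (bin 1010); offset now 32 = byte 4 bit 0; 8 bits remain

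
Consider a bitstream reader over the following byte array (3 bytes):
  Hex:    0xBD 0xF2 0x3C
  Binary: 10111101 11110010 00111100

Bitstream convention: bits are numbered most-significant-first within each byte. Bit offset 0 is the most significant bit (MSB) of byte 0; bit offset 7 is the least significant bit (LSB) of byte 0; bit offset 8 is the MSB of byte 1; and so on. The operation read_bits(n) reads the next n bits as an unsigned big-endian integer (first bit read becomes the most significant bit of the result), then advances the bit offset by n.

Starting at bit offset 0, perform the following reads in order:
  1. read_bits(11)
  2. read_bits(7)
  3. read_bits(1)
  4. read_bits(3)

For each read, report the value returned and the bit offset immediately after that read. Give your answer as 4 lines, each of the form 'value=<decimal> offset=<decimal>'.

Read 1: bits[0:11] width=11 -> value=1519 (bin 10111101111); offset now 11 = byte 1 bit 3; 13 bits remain
Read 2: bits[11:18] width=7 -> value=72 (bin 1001000); offset now 18 = byte 2 bit 2; 6 bits remain
Read 3: bits[18:19] width=1 -> value=1 (bin 1); offset now 19 = byte 2 bit 3; 5 bits remain
Read 4: bits[19:22] width=3 -> value=7 (bin 111); offset now 22 = byte 2 bit 6; 2 bits remain

Answer: value=1519 offset=11
value=72 offset=18
value=1 offset=19
value=7 offset=22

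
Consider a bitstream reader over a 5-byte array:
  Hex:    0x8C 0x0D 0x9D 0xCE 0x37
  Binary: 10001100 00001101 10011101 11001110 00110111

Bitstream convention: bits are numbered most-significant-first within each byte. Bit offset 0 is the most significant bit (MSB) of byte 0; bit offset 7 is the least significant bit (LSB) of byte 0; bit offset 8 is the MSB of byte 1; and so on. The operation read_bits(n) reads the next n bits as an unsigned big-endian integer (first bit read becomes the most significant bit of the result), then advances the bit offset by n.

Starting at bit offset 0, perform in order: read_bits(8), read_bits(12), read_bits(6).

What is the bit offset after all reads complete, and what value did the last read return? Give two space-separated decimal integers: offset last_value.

Answer: 26 55

Derivation:
Read 1: bits[0:8] width=8 -> value=140 (bin 10001100); offset now 8 = byte 1 bit 0; 32 bits remain
Read 2: bits[8:20] width=12 -> value=217 (bin 000011011001); offset now 20 = byte 2 bit 4; 20 bits remain
Read 3: bits[20:26] width=6 -> value=55 (bin 110111); offset now 26 = byte 3 bit 2; 14 bits remain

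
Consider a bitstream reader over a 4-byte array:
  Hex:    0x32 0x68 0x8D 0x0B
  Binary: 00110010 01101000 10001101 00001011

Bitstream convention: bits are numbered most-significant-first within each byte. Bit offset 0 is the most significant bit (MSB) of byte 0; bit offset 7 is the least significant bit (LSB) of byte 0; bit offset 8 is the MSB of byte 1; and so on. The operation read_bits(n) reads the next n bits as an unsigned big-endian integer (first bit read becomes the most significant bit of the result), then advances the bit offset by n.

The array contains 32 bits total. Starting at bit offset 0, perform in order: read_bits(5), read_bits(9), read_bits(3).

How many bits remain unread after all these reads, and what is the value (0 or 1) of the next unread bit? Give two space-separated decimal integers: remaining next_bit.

Read 1: bits[0:5] width=5 -> value=6 (bin 00110); offset now 5 = byte 0 bit 5; 27 bits remain
Read 2: bits[5:14] width=9 -> value=154 (bin 010011010); offset now 14 = byte 1 bit 6; 18 bits remain
Read 3: bits[14:17] width=3 -> value=1 (bin 001); offset now 17 = byte 2 bit 1; 15 bits remain

Answer: 15 0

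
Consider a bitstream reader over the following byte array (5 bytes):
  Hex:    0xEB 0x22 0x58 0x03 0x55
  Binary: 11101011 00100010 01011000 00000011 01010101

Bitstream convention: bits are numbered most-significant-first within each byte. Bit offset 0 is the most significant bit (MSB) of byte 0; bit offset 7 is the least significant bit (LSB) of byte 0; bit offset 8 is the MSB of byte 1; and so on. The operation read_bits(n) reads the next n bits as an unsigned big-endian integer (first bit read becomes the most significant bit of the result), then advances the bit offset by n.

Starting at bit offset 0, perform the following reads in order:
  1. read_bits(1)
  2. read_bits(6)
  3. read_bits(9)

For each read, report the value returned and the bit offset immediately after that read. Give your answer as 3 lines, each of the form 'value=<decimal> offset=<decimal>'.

Read 1: bits[0:1] width=1 -> value=1 (bin 1); offset now 1 = byte 0 bit 1; 39 bits remain
Read 2: bits[1:7] width=6 -> value=53 (bin 110101); offset now 7 = byte 0 bit 7; 33 bits remain
Read 3: bits[7:16] width=9 -> value=290 (bin 100100010); offset now 16 = byte 2 bit 0; 24 bits remain

Answer: value=1 offset=1
value=53 offset=7
value=290 offset=16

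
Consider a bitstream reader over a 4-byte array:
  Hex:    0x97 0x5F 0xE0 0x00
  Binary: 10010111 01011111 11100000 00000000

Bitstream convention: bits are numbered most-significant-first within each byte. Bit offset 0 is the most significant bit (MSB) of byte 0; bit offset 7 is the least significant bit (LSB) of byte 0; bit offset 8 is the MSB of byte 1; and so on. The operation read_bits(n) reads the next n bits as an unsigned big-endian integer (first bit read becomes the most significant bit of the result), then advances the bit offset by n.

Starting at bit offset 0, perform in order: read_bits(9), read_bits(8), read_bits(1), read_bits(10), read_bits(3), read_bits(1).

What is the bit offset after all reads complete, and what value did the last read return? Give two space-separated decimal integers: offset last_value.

Answer: 32 0

Derivation:
Read 1: bits[0:9] width=9 -> value=302 (bin 100101110); offset now 9 = byte 1 bit 1; 23 bits remain
Read 2: bits[9:17] width=8 -> value=191 (bin 10111111); offset now 17 = byte 2 bit 1; 15 bits remain
Read 3: bits[17:18] width=1 -> value=1 (bin 1); offset now 18 = byte 2 bit 2; 14 bits remain
Read 4: bits[18:28] width=10 -> value=512 (bin 1000000000); offset now 28 = byte 3 bit 4; 4 bits remain
Read 5: bits[28:31] width=3 -> value=0 (bin 000); offset now 31 = byte 3 bit 7; 1 bits remain
Read 6: bits[31:32] width=1 -> value=0 (bin 0); offset now 32 = byte 4 bit 0; 0 bits remain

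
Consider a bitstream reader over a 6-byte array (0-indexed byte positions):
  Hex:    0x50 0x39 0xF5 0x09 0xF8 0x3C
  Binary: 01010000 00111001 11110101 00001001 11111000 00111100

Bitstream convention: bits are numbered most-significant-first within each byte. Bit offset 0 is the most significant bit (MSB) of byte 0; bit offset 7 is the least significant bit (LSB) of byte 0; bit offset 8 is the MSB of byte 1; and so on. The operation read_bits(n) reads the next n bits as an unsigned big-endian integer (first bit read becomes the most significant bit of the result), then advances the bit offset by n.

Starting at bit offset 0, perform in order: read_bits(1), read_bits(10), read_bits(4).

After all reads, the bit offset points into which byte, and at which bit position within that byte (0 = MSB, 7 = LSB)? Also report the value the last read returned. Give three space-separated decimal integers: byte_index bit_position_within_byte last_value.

Read 1: bits[0:1] width=1 -> value=0 (bin 0); offset now 1 = byte 0 bit 1; 47 bits remain
Read 2: bits[1:11] width=10 -> value=641 (bin 1010000001); offset now 11 = byte 1 bit 3; 37 bits remain
Read 3: bits[11:15] width=4 -> value=12 (bin 1100); offset now 15 = byte 1 bit 7; 33 bits remain

Answer: 1 7 12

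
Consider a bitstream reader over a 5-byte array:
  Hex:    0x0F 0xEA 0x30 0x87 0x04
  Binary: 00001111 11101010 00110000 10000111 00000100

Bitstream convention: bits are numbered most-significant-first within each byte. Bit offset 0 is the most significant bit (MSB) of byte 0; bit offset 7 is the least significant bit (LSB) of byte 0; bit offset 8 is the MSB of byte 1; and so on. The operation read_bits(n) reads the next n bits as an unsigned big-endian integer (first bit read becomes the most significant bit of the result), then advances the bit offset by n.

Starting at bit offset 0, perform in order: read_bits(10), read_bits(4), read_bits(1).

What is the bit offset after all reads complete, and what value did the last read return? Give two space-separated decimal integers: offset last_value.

Answer: 15 1

Derivation:
Read 1: bits[0:10] width=10 -> value=63 (bin 0000111111); offset now 10 = byte 1 bit 2; 30 bits remain
Read 2: bits[10:14] width=4 -> value=10 (bin 1010); offset now 14 = byte 1 bit 6; 26 bits remain
Read 3: bits[14:15] width=1 -> value=1 (bin 1); offset now 15 = byte 1 bit 7; 25 bits remain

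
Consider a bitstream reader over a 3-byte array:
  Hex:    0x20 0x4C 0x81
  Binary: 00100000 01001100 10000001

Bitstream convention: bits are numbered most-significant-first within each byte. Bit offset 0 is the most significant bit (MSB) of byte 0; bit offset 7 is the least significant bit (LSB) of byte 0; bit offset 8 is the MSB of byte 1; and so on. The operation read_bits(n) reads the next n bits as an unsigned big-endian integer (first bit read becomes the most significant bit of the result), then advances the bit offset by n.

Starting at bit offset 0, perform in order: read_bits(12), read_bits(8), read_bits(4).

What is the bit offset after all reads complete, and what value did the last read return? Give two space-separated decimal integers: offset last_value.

Read 1: bits[0:12] width=12 -> value=516 (bin 001000000100); offset now 12 = byte 1 bit 4; 12 bits remain
Read 2: bits[12:20] width=8 -> value=200 (bin 11001000); offset now 20 = byte 2 bit 4; 4 bits remain
Read 3: bits[20:24] width=4 -> value=1 (bin 0001); offset now 24 = byte 3 bit 0; 0 bits remain

Answer: 24 1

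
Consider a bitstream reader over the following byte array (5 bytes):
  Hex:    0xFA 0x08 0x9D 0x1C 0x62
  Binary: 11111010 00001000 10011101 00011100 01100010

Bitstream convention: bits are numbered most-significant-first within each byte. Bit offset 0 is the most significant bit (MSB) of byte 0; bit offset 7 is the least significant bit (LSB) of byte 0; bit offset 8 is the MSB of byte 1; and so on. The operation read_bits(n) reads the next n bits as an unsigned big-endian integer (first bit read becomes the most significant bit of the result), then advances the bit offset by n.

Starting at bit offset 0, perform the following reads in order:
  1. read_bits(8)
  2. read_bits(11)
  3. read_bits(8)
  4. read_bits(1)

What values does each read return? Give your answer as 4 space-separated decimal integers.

Read 1: bits[0:8] width=8 -> value=250 (bin 11111010); offset now 8 = byte 1 bit 0; 32 bits remain
Read 2: bits[8:19] width=11 -> value=68 (bin 00001000100); offset now 19 = byte 2 bit 3; 21 bits remain
Read 3: bits[19:27] width=8 -> value=232 (bin 11101000); offset now 27 = byte 3 bit 3; 13 bits remain
Read 4: bits[27:28] width=1 -> value=1 (bin 1); offset now 28 = byte 3 bit 4; 12 bits remain

Answer: 250 68 232 1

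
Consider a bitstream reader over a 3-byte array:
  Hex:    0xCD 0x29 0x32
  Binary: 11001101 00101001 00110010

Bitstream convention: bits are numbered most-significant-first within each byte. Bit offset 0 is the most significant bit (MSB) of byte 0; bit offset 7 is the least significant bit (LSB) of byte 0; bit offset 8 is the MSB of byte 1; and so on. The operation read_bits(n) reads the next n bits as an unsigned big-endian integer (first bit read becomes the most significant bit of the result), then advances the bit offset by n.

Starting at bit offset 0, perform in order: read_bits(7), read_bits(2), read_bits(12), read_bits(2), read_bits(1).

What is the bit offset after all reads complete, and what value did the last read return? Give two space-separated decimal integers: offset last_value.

Answer: 24 0

Derivation:
Read 1: bits[0:7] width=7 -> value=102 (bin 1100110); offset now 7 = byte 0 bit 7; 17 bits remain
Read 2: bits[7:9] width=2 -> value=2 (bin 10); offset now 9 = byte 1 bit 1; 15 bits remain
Read 3: bits[9:21] width=12 -> value=1318 (bin 010100100110); offset now 21 = byte 2 bit 5; 3 bits remain
Read 4: bits[21:23] width=2 -> value=1 (bin 01); offset now 23 = byte 2 bit 7; 1 bits remain
Read 5: bits[23:24] width=1 -> value=0 (bin 0); offset now 24 = byte 3 bit 0; 0 bits remain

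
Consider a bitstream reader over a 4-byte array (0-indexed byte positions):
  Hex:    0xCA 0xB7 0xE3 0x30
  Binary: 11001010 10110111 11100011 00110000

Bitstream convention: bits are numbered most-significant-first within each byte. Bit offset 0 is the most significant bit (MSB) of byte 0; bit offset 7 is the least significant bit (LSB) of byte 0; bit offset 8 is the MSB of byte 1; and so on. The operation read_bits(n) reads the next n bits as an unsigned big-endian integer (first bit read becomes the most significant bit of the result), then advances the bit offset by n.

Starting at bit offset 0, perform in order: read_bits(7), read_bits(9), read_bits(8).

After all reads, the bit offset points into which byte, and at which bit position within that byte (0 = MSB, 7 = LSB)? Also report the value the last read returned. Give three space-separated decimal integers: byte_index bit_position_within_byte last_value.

Answer: 3 0 227

Derivation:
Read 1: bits[0:7] width=7 -> value=101 (bin 1100101); offset now 7 = byte 0 bit 7; 25 bits remain
Read 2: bits[7:16] width=9 -> value=183 (bin 010110111); offset now 16 = byte 2 bit 0; 16 bits remain
Read 3: bits[16:24] width=8 -> value=227 (bin 11100011); offset now 24 = byte 3 bit 0; 8 bits remain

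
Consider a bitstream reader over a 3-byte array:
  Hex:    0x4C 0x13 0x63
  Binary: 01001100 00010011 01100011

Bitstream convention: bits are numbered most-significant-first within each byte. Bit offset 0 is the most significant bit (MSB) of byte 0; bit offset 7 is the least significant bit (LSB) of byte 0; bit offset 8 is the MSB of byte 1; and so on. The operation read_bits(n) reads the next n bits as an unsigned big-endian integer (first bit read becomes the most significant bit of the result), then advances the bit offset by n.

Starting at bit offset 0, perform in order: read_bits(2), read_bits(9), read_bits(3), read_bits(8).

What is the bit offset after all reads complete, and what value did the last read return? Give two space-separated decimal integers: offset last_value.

Read 1: bits[0:2] width=2 -> value=1 (bin 01); offset now 2 = byte 0 bit 2; 22 bits remain
Read 2: bits[2:11] width=9 -> value=96 (bin 001100000); offset now 11 = byte 1 bit 3; 13 bits remain
Read 3: bits[11:14] width=3 -> value=4 (bin 100); offset now 14 = byte 1 bit 6; 10 bits remain
Read 4: bits[14:22] width=8 -> value=216 (bin 11011000); offset now 22 = byte 2 bit 6; 2 bits remain

Answer: 22 216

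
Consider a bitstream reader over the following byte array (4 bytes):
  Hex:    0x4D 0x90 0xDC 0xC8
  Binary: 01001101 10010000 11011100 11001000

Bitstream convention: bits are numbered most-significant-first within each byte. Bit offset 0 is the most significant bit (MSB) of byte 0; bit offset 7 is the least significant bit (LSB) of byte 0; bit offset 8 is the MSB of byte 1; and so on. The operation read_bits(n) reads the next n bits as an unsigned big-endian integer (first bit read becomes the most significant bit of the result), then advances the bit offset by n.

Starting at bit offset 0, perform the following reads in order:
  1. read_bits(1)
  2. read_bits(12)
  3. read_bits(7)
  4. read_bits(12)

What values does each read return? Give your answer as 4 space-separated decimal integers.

Answer: 0 2482 13 3272

Derivation:
Read 1: bits[0:1] width=1 -> value=0 (bin 0); offset now 1 = byte 0 bit 1; 31 bits remain
Read 2: bits[1:13] width=12 -> value=2482 (bin 100110110010); offset now 13 = byte 1 bit 5; 19 bits remain
Read 3: bits[13:20] width=7 -> value=13 (bin 0001101); offset now 20 = byte 2 bit 4; 12 bits remain
Read 4: bits[20:32] width=12 -> value=3272 (bin 110011001000); offset now 32 = byte 4 bit 0; 0 bits remain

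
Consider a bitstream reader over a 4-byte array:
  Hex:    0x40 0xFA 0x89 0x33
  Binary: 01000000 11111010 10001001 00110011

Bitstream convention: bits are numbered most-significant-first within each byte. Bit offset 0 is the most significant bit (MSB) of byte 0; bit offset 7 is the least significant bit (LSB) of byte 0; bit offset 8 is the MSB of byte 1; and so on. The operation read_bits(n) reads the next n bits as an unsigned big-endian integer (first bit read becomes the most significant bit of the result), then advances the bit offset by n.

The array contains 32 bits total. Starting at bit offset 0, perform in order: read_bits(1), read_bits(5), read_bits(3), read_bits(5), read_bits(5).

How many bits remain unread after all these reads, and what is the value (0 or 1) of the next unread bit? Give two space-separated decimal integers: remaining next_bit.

Answer: 13 0

Derivation:
Read 1: bits[0:1] width=1 -> value=0 (bin 0); offset now 1 = byte 0 bit 1; 31 bits remain
Read 2: bits[1:6] width=5 -> value=16 (bin 10000); offset now 6 = byte 0 bit 6; 26 bits remain
Read 3: bits[6:9] width=3 -> value=1 (bin 001); offset now 9 = byte 1 bit 1; 23 bits remain
Read 4: bits[9:14] width=5 -> value=30 (bin 11110); offset now 14 = byte 1 bit 6; 18 bits remain
Read 5: bits[14:19] width=5 -> value=20 (bin 10100); offset now 19 = byte 2 bit 3; 13 bits remain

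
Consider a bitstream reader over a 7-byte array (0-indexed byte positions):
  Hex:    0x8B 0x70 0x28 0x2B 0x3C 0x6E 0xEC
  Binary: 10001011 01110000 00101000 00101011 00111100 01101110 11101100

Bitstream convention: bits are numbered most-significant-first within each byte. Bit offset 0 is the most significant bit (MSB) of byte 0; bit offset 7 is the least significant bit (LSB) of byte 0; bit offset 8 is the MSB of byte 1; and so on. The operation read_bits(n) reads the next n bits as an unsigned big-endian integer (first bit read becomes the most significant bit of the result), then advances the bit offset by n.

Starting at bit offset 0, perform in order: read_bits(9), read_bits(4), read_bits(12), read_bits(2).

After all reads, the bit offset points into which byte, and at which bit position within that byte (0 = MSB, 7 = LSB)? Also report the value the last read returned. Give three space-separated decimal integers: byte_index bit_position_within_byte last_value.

Answer: 3 3 1

Derivation:
Read 1: bits[0:9] width=9 -> value=278 (bin 100010110); offset now 9 = byte 1 bit 1; 47 bits remain
Read 2: bits[9:13] width=4 -> value=14 (bin 1110); offset now 13 = byte 1 bit 5; 43 bits remain
Read 3: bits[13:25] width=12 -> value=80 (bin 000001010000); offset now 25 = byte 3 bit 1; 31 bits remain
Read 4: bits[25:27] width=2 -> value=1 (bin 01); offset now 27 = byte 3 bit 3; 29 bits remain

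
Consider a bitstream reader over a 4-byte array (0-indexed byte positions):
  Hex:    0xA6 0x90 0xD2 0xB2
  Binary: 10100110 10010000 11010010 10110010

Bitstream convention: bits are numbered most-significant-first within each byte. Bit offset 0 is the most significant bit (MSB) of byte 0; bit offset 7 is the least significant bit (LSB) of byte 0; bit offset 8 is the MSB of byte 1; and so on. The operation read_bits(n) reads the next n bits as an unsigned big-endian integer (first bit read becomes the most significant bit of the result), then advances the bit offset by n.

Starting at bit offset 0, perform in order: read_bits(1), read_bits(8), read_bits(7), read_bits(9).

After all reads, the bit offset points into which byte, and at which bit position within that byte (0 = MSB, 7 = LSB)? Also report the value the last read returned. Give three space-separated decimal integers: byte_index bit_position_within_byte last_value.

Read 1: bits[0:1] width=1 -> value=1 (bin 1); offset now 1 = byte 0 bit 1; 31 bits remain
Read 2: bits[1:9] width=8 -> value=77 (bin 01001101); offset now 9 = byte 1 bit 1; 23 bits remain
Read 3: bits[9:16] width=7 -> value=16 (bin 0010000); offset now 16 = byte 2 bit 0; 16 bits remain
Read 4: bits[16:25] width=9 -> value=421 (bin 110100101); offset now 25 = byte 3 bit 1; 7 bits remain

Answer: 3 1 421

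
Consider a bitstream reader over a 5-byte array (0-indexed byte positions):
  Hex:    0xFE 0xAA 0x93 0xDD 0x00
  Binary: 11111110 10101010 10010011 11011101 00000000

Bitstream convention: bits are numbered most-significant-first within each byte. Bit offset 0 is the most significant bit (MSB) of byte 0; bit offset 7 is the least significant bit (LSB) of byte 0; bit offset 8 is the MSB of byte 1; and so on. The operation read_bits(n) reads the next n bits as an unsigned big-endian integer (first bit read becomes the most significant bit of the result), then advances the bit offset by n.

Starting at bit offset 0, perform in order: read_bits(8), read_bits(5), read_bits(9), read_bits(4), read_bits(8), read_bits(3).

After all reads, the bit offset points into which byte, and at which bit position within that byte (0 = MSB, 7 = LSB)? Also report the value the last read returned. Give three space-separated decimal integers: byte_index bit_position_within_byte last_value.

Read 1: bits[0:8] width=8 -> value=254 (bin 11111110); offset now 8 = byte 1 bit 0; 32 bits remain
Read 2: bits[8:13] width=5 -> value=21 (bin 10101); offset now 13 = byte 1 bit 5; 27 bits remain
Read 3: bits[13:22] width=9 -> value=164 (bin 010100100); offset now 22 = byte 2 bit 6; 18 bits remain
Read 4: bits[22:26] width=4 -> value=15 (bin 1111); offset now 26 = byte 3 bit 2; 14 bits remain
Read 5: bits[26:34] width=8 -> value=116 (bin 01110100); offset now 34 = byte 4 bit 2; 6 bits remain
Read 6: bits[34:37] width=3 -> value=0 (bin 000); offset now 37 = byte 4 bit 5; 3 bits remain

Answer: 4 5 0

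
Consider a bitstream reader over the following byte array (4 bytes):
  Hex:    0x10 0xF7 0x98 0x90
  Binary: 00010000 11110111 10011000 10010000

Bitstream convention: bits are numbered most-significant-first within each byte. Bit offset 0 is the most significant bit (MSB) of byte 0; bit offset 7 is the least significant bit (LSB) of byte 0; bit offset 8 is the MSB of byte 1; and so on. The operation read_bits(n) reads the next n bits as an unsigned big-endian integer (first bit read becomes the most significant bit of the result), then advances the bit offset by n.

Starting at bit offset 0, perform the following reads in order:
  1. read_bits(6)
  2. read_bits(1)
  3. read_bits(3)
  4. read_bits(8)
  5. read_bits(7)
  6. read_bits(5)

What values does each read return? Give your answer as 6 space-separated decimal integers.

Answer: 4 0 3 222 49 4

Derivation:
Read 1: bits[0:6] width=6 -> value=4 (bin 000100); offset now 6 = byte 0 bit 6; 26 bits remain
Read 2: bits[6:7] width=1 -> value=0 (bin 0); offset now 7 = byte 0 bit 7; 25 bits remain
Read 3: bits[7:10] width=3 -> value=3 (bin 011); offset now 10 = byte 1 bit 2; 22 bits remain
Read 4: bits[10:18] width=8 -> value=222 (bin 11011110); offset now 18 = byte 2 bit 2; 14 bits remain
Read 5: bits[18:25] width=7 -> value=49 (bin 0110001); offset now 25 = byte 3 bit 1; 7 bits remain
Read 6: bits[25:30] width=5 -> value=4 (bin 00100); offset now 30 = byte 3 bit 6; 2 bits remain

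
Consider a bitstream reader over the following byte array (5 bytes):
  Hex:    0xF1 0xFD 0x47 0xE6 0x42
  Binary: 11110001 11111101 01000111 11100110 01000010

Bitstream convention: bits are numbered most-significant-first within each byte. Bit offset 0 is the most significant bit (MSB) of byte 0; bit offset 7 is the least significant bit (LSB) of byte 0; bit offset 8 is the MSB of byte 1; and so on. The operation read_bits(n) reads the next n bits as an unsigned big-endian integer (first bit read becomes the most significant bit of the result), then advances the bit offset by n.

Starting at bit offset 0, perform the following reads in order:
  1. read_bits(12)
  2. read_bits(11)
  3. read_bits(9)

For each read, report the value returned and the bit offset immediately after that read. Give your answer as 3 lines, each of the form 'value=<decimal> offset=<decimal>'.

Answer: value=3871 offset=12
value=1699 offset=23
value=486 offset=32

Derivation:
Read 1: bits[0:12] width=12 -> value=3871 (bin 111100011111); offset now 12 = byte 1 bit 4; 28 bits remain
Read 2: bits[12:23] width=11 -> value=1699 (bin 11010100011); offset now 23 = byte 2 bit 7; 17 bits remain
Read 3: bits[23:32] width=9 -> value=486 (bin 111100110); offset now 32 = byte 4 bit 0; 8 bits remain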